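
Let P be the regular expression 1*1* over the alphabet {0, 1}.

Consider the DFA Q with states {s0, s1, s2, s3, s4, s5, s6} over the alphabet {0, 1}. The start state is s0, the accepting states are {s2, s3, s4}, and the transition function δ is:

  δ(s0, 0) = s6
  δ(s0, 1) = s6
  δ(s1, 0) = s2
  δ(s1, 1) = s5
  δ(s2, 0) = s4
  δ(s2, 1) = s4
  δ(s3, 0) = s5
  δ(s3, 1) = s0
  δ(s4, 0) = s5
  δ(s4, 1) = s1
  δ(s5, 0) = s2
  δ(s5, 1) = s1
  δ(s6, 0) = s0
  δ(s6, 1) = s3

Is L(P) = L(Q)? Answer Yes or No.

No

The empty string ε is accepted by P but rejected by Q.
So L(P) ≠ L(Q).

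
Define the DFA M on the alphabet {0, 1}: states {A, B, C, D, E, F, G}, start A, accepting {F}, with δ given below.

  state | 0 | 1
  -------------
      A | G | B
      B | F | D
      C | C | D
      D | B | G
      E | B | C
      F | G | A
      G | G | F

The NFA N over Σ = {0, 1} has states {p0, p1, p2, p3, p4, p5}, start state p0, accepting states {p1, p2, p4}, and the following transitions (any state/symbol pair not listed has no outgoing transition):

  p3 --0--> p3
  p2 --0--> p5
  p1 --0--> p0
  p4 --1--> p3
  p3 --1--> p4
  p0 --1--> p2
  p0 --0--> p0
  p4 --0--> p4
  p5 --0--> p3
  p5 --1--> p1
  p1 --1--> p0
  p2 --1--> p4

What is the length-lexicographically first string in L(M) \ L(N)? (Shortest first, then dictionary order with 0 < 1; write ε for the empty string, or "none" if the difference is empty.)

10

The string 10 is accepted by M but not by N.
No shorter string lies in the difference, and 10 is the lexicographically first length-2 string in L(M) \ L(N).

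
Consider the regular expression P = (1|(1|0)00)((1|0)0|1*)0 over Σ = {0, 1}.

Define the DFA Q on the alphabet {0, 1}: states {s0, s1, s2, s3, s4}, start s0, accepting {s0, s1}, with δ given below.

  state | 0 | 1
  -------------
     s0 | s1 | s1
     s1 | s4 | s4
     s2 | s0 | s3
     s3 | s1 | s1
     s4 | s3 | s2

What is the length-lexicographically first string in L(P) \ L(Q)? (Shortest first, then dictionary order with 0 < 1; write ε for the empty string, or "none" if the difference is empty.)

10

The string 10 is accepted by P but not by Q.
No shorter string lies in the difference, and 10 is the lexicographically first length-2 string in L(P) \ L(Q).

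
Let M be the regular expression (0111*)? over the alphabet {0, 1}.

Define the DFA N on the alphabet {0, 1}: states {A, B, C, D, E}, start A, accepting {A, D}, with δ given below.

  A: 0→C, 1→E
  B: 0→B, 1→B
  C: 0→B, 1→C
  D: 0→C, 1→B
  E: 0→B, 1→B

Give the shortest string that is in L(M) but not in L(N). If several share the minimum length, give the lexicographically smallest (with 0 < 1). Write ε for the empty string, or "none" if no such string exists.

The string 011 is accepted by M but not by N.
No shorter string lies in the difference, and 011 is the lexicographically first length-3 string in L(M) \ L(N).

011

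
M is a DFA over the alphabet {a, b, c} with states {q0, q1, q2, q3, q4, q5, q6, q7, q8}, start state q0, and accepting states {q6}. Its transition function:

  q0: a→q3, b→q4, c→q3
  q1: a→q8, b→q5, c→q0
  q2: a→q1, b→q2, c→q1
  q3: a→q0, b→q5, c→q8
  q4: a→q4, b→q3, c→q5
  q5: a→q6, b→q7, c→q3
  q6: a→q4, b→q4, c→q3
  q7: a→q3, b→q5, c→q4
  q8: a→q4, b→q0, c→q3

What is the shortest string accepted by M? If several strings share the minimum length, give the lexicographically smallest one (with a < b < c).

A breadth-first search from q0 reaches an accepting state first via the path q0 → q3 → q5 → q6 on input aba.
No string of length < 3 is accepted (BFS exhausts all shorter strings without reaching an accepting state), and aba is the lexicographically least accepting string of length 3.

aba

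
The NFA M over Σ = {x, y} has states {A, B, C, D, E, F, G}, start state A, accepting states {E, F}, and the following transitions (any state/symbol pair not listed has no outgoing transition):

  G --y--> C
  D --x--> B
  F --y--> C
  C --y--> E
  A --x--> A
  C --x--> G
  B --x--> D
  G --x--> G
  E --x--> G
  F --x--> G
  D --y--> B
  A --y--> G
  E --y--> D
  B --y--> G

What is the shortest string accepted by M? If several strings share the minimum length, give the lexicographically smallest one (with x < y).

yyy

A breadth-first search from A reaches an accepting state first via the path A → G → C → E on input yyy.
No string of length < 3 is accepted (BFS exhausts all shorter strings without reaching an accepting state), and yyy is the lexicographically least accepting string of length 3.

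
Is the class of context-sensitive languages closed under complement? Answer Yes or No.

The context-sensitive languages are exactly NSPACE(n), and by the Immerman–Szelepcsényi theorem nondeterministic space classes (from log n up) are closed under complement.
So the context-sensitive languages are closed under complement.

Yes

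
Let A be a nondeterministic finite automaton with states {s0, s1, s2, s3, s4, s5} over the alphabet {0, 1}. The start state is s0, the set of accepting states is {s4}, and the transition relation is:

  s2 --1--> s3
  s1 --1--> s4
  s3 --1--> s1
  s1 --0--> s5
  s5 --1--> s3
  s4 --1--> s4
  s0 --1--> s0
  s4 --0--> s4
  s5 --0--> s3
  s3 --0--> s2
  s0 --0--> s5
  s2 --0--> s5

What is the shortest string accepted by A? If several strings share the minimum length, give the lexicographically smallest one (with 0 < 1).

A breadth-first search from s0 reaches an accepting state first via the path s0 → s5 → s3 → s1 → s4 on input 0011.
No string of length < 4 is accepted (BFS exhausts all shorter strings without reaching an accepting state), and 0011 is the lexicographically least accepting string of length 4.

0011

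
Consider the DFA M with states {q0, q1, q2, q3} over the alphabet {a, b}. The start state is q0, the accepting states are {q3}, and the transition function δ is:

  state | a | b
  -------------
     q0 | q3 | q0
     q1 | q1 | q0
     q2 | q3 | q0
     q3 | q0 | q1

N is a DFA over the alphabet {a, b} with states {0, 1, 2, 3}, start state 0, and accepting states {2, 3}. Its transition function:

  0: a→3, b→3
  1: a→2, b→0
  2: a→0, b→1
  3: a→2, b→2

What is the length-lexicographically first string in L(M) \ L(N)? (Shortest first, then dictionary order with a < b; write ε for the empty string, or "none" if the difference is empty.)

aaa

The string aaa is accepted by M but not by N.
No shorter string lies in the difference, and aaa is the lexicographically first length-3 string in L(M) \ L(N).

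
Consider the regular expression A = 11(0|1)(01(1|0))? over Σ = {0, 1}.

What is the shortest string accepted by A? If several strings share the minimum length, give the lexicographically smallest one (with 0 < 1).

By inspection of the expression, no string of length less than 3 matches, and 110 is the lexicographically first match of length 3.

110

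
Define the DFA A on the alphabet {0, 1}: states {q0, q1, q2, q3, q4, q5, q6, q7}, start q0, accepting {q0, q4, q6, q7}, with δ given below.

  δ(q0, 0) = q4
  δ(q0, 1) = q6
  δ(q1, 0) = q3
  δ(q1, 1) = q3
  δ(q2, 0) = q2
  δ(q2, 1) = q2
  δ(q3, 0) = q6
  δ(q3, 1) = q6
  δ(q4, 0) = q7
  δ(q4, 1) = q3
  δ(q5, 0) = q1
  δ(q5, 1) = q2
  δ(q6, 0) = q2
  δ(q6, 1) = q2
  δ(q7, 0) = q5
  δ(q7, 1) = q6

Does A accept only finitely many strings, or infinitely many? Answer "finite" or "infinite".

The useful states (reachable from q0 and able to reach an accepting state) are {q0, q1, q3, q4, q5, q6, q7}.
Restricted to these states the transition graph has no cycle, so every accepting path has bounded length and L is finite.

finite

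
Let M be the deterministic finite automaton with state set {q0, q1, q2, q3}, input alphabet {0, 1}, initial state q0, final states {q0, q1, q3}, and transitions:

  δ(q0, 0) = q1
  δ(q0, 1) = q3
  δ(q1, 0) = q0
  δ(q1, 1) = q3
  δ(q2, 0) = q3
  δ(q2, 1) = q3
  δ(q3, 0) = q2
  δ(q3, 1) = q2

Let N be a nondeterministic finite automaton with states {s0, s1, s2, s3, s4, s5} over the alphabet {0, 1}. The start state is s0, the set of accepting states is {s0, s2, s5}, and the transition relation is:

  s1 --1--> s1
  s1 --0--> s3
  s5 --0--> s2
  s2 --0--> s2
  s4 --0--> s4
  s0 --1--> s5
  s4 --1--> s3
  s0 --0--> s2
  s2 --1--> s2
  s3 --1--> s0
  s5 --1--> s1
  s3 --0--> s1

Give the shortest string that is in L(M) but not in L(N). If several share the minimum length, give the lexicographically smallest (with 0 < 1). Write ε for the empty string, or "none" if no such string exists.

The string 110 is accepted by M but not by N.
No shorter string lies in the difference, and 110 is the lexicographically first length-3 string in L(M) \ L(N).

110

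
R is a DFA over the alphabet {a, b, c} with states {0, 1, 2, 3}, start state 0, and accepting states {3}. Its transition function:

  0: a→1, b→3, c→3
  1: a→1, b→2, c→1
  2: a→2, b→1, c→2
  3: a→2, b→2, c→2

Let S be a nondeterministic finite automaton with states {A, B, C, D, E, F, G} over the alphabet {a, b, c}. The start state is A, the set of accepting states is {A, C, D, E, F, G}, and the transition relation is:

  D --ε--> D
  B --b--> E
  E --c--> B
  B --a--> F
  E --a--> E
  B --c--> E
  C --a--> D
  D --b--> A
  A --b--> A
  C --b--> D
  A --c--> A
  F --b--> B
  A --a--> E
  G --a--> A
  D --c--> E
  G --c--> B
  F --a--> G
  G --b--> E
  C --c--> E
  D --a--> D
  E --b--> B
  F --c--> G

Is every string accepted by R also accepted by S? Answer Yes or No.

Exploring the product automaton R × S from the start pair (0, A), following both machines on each input symbol, reaches 12 state pairs: (0, A), (1, E), (3, A), (2, B), (1, B), (2, E), (2, A), (2, F), (1, F), (1, A), (2, G), (1, G).
R accepts in {3} and S accepts in {A, C, D, E, F, G}. The reachable pairs whose R-component is accepting are (3, A); in each of them the S-component is accepting too, so the product for L(R) \ L(S) (R-component accepting, S-component rejecting) has no reachable accepting pair and the difference is empty.
Hence every string in L(R) is also in L(S).

Yes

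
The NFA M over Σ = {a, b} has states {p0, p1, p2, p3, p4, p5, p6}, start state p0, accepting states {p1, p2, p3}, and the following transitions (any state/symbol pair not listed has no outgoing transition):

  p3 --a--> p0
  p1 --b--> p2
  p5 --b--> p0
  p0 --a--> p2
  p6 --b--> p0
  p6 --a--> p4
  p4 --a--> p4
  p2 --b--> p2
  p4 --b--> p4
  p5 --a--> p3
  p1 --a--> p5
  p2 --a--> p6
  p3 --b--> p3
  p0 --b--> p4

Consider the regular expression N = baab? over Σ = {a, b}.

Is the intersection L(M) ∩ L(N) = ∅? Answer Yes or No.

Yes

Converting the expression N to a DFA (subset construction, then merging equivalent states) gives the minimal DFA with states {n0, n1, n2, n3, n4, n5}, start state n0, accepting states {n4, n5} and transitions n0: a→n1, b→n2; n1: a→n1, b→n1; n2: a→n3, b→n1; n3: a→n4, b→n1; n4: a→n1, b→n5; n5: a→n1, b→n1.
Exploring the product automaton M × N from the start pair (p0, n0), following both machines on each input symbol, reaches 9 state pairs: (p0, n0), (p2, n1), (p4, n2), (p6, n1), (p4, n3), (p4, n1), (p0, n1), (p4, n4), (p4, n5).
M accepts in {p1, p2, p3} and N accepts in {n4, n5}; no reachable pair has both components accepting, so no string drives both machines to acceptance simultaneously and L(M) ∩ L(N) = ∅.
So no string is accepted by both, and the intersection is empty.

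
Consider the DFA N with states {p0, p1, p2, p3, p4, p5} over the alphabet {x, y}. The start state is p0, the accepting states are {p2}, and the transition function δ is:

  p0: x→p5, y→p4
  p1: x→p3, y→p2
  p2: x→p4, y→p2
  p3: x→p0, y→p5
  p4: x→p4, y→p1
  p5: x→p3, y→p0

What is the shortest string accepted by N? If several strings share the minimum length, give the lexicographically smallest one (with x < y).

yyy

A breadth-first search from p0 reaches an accepting state first via the path p0 → p4 → p1 → p2 on input yyy.
No string of length < 3 is accepted (BFS exhausts all shorter strings without reaching an accepting state), and yyy is the lexicographically least accepting string of length 3.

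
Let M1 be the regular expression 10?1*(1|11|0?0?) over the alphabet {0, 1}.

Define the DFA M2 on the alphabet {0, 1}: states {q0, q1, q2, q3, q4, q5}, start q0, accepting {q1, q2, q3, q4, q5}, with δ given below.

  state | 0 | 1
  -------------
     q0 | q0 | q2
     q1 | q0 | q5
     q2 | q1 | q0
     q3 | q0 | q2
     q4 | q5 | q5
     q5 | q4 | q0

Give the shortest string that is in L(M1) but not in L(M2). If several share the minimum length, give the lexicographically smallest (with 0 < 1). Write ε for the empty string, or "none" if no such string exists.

11

The string 11 is accepted by M1 but not by M2.
No shorter string lies in the difference, and 11 is the lexicographically first length-2 string in L(M1) \ L(M2).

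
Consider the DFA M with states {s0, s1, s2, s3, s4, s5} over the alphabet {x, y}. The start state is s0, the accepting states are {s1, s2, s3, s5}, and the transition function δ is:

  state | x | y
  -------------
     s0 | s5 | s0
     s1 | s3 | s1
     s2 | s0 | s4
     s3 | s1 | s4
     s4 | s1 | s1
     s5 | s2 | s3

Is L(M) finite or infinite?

State s0 is reachable from the start and can reach an accepting state, and it lies on the cycle s0 → s0.
Traversing that cycle any number of times yields accepted strings of unbounded length, so the language is infinite.

infinite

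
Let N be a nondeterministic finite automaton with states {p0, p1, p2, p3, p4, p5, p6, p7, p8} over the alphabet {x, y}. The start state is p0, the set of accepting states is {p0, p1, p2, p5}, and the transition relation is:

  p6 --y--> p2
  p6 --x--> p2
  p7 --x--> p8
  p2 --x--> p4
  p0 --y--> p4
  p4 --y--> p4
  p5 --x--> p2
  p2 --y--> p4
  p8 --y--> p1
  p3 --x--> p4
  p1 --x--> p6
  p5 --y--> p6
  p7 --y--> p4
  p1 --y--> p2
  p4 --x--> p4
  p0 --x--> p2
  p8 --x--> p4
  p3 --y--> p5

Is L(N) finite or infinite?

finite

The useful states (reachable from p0 and able to reach an accepting state) are {p0, p2}.
Restricted to these states the transition graph has no cycle, so every accepting path has bounded length and L is finite.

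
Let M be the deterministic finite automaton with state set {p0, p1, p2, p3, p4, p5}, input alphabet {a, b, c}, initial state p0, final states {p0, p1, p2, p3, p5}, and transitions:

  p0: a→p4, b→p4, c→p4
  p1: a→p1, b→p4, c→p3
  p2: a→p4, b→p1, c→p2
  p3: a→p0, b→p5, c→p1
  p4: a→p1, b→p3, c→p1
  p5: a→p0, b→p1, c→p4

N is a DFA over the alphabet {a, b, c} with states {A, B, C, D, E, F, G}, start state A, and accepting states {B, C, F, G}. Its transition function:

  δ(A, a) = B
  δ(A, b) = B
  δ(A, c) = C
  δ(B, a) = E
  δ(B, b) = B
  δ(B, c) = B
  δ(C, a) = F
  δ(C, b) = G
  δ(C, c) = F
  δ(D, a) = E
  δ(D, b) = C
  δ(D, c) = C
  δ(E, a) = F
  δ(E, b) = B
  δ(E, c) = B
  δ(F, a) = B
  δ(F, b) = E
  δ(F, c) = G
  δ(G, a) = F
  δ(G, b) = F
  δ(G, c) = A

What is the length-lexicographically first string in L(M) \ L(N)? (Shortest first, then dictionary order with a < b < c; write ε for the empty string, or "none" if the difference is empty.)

ε

The empty string ε is accepted by M but not by N.
Since ε is the unique shortest string, it is the required witness.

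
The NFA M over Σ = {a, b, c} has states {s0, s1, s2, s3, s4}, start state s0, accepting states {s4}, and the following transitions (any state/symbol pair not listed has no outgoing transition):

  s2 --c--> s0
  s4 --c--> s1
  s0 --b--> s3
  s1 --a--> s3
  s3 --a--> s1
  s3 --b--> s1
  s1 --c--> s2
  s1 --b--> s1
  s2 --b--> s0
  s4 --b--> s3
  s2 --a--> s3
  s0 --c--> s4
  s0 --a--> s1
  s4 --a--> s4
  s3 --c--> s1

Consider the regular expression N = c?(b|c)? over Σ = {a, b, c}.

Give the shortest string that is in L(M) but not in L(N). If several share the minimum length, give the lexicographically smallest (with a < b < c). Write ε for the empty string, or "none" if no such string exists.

The string ca is accepted by M but not by N.
No shorter string lies in the difference, and ca is the lexicographically first length-2 string in L(M) \ L(N).

ca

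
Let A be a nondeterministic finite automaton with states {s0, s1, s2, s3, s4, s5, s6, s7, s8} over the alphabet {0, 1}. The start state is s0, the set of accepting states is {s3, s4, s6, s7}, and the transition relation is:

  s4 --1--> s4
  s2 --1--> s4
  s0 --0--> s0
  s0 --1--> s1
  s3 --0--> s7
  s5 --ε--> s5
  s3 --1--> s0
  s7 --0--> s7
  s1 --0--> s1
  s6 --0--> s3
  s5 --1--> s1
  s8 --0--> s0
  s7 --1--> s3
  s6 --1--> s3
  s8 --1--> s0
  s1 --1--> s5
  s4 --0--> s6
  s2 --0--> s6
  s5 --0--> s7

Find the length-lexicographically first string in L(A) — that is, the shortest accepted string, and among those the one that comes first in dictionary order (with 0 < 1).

110

A breadth-first search from s0 reaches an accepting state first via the path s0 → s1 → s5 → s7 on input 110.
No string of length < 3 is accepted (BFS exhausts all shorter strings without reaching an accepting state), and 110 is the lexicographically least accepting string of length 3.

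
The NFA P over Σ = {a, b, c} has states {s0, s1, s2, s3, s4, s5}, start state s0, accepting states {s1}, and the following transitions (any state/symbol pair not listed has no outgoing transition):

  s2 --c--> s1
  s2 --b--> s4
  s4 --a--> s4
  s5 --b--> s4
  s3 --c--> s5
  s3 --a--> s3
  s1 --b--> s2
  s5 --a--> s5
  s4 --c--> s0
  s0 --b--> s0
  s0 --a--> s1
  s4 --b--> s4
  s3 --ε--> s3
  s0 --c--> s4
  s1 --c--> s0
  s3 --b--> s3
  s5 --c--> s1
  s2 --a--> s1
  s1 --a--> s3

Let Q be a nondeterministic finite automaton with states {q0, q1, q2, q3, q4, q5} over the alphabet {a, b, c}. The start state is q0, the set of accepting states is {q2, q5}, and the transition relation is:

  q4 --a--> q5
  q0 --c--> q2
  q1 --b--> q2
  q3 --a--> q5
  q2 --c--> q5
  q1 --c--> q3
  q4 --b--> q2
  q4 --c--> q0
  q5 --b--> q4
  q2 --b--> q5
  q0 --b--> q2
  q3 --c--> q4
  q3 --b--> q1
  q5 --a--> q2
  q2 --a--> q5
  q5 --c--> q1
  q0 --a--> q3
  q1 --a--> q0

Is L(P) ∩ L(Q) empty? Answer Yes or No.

The string ba is accepted by both P and Q.
Hence L(P) ∩ L(Q) ≠ ∅.

No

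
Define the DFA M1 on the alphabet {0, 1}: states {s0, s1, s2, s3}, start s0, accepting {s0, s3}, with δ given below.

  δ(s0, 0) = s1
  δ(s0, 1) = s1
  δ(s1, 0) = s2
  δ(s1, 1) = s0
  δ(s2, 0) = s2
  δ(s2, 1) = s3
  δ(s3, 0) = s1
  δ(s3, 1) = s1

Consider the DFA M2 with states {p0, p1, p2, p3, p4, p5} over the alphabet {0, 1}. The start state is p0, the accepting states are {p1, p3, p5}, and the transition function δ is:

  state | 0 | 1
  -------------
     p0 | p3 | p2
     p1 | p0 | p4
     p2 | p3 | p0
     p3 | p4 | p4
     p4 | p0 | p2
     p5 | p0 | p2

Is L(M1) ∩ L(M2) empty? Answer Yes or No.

Exploring the product automaton M1 × M2 from the start pair (s0, p0), following both machines on each input symbol, reaches 11 state pairs: (s0, p0), (s1, p3), (s1, p2), (s2, p4), (s0, p4), (s2, p3), (s2, p0), (s3, p2), (s1, p0), (s3, p4), (s0, p2).
M1 accepts in {s0, s3} and M2 accepts in {p1, p3, p5}; no reachable pair has both components accepting, so no string drives both machines to acceptance simultaneously and L(M1) ∩ L(M2) = ∅.
So no string is accepted by both, and the intersection is empty.

Yes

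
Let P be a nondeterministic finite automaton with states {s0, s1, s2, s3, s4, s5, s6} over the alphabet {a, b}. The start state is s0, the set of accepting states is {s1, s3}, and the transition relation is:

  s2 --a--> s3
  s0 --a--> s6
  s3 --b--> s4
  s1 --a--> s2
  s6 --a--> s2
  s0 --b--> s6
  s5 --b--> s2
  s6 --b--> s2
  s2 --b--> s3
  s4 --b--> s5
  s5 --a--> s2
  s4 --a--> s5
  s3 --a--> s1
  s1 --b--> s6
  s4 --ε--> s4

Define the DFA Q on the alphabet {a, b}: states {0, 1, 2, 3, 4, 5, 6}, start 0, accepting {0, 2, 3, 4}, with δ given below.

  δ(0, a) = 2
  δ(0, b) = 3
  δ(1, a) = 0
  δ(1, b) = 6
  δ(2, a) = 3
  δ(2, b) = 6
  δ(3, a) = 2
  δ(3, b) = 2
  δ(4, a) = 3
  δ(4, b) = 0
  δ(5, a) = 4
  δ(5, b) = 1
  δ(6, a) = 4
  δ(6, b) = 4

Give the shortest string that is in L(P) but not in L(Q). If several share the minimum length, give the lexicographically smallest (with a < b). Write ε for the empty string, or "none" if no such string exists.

bab

The string bab is accepted by P but not by Q.
No shorter string lies in the difference, and bab is the lexicographically first length-3 string in L(P) \ L(Q).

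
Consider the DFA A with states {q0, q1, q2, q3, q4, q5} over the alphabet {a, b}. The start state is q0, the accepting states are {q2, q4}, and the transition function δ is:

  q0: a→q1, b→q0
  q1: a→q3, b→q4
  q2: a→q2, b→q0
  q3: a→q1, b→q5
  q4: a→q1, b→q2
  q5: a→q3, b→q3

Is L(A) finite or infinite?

infinite

State q0 is reachable from the start and can reach an accepting state, and it lies on the cycle q0 → q0.
Traversing that cycle any number of times yields accepted strings of unbounded length, so the language is infinite.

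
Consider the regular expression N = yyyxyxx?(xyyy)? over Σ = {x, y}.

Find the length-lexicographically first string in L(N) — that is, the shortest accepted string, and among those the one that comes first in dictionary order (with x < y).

yyyxyx

By inspection of the expression, no string of length less than 6 matches, and yyyxyx is the lexicographically first match of length 6.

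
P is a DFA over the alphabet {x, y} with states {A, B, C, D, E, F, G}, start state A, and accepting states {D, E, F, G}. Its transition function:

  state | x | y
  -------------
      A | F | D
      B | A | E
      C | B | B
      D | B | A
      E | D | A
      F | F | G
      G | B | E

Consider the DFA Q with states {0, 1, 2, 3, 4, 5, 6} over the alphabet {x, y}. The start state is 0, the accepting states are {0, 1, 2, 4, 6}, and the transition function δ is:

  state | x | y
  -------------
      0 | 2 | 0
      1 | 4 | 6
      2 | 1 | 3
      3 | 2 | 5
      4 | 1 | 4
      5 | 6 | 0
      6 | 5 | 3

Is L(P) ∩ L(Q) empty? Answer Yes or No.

The string x is accepted by both P and Q.
Hence L(P) ∩ L(Q) ≠ ∅.

No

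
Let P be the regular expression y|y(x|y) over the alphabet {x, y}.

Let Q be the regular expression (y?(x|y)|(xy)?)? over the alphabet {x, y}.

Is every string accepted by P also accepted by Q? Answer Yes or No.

Yes

Converting the expression P to a DFA (subset construction, then merging equivalent states) gives the minimal DFA with states {p0, p1, p2, p3}, start state p0, accepting states {p2, p3} and transitions p0: x→p1, y→p2; p1: x→p1, y→p1; p2: x→p3, y→p3; p3: x→p1, y→p1.
Converting the expression Q to a DFA (subset construction, then merging equivalent states) gives the minimal DFA with states {q0, q1, q2, q3, q4}, start state q0, accepting states {q0, q1, q2, q4} and transitions q0: x→q1, y→q2; q1: x→q3, y→q4; q2: x→q4, y→q4; q3: x→q3, y→q3; q4: x→q3, y→q3.
Exploring the product automaton P × Q from the start pair (p0, q0), following both machines on each input symbol, reaches 6 state pairs: (p0, q0), (p1, q1), (p2, q2), (p1, q3), (p1, q4), (p3, q4).
P accepts in {p2, p3} and Q accepts in {q0, q1, q2, q4}. The reachable pairs whose P-component is accepting are (p2, q2), (p3, q4); in each of them the Q-component is accepting too, so the product for L(P) \ L(Q) (P-component accepting, Q-component rejecting) has no reachable accepting pair and the difference is empty.
Hence every string in L(P) is also in L(Q).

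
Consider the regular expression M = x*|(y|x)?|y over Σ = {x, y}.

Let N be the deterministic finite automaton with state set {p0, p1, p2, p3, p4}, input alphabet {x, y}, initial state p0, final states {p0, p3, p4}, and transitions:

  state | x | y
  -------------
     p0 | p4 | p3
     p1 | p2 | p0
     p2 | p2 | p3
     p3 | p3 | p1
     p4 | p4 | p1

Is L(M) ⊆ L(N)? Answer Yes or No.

Yes

Converting the expression M to a DFA (subset construction, then merging equivalent states) gives the minimal DFA with states {m0, m1, m2, m3}, start state m0, accepting states {m0, m1, m2} and transitions m0: x→m1, y→m2; m1: x→m1, y→m3; m2: x→m3, y→m3; m3: x→m3, y→m3.
Exploring the product automaton M × N from the start pair (m0, p0), following both machines on each input symbol, reaches 8 state pairs: (m0, p0), (m1, p4), (m2, p3), (m3, p1), (m3, p3), (m3, p2), (m3, p0), (m3, p4).
M accepts in {m0, m1, m2} and N accepts in {p0, p3, p4}. The reachable pairs whose M-component is accepting are (m0, p0), (m1, p4), (m2, p3); in each of them the N-component is accepting too, so the product for L(M) \ L(N) (M-component accepting, N-component rejecting) has no reachable accepting pair and the difference is empty.
Hence every string in L(M) is also in L(N).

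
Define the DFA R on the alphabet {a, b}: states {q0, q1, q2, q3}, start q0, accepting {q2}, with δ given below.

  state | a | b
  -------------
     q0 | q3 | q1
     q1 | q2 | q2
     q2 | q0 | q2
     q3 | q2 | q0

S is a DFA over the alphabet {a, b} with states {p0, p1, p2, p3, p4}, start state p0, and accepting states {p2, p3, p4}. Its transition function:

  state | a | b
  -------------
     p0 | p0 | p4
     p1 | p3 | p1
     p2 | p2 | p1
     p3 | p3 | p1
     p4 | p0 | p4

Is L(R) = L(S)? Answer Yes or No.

No

The string aa is accepted by R but rejected by S.
So L(R) ≠ L(S).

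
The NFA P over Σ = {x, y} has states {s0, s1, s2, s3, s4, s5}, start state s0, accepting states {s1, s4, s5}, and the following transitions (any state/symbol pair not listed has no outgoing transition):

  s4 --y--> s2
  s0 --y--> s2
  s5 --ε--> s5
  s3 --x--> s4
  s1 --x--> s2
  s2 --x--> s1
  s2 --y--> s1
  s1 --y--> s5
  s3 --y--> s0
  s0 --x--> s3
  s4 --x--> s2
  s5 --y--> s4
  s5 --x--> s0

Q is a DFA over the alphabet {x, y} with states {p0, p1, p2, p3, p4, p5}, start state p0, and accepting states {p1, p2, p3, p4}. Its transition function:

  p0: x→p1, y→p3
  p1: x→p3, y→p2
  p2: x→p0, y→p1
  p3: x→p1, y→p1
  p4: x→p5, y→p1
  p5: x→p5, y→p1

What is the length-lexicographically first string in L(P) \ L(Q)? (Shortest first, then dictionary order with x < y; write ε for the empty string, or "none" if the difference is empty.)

The string xyxxyx is accepted by P but not by Q.
No shorter string lies in the difference, and xyxxyx is the lexicographically first length-6 string in L(P) \ L(Q).

xyxxyx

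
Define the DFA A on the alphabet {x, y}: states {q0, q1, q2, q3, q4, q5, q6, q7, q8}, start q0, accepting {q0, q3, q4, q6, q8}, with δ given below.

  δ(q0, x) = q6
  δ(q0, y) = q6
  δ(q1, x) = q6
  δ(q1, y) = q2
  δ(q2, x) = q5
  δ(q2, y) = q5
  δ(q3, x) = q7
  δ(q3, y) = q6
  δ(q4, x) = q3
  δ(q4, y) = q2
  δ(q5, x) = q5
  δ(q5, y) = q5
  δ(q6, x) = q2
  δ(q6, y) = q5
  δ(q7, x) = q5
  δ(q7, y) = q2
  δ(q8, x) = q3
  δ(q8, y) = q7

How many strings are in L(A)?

3

The useful subgraph on states {q0, q6} is acyclic, so L(A) is finite; the longest accepting path visits 2 useful states, giving maximum string length 1.
Counting accepting paths from q0 by length: 1 of length 0, 2 of length 1. Total 3.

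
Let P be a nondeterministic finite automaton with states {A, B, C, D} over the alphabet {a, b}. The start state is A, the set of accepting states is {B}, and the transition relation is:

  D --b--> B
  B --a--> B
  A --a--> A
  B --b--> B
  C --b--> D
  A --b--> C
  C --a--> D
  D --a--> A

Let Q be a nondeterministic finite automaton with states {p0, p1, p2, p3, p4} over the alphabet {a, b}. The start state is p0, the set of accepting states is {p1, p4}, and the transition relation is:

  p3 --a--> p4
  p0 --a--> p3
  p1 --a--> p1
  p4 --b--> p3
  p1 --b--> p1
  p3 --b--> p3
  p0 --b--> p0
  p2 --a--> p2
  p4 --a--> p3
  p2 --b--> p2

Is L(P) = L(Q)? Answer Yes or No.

The string bab is accepted by P but rejected by Q.
So L(P) ≠ L(Q).

No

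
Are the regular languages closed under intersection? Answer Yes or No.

Run DFAs for L₁ and L₂ in parallel: the product automaton with state set Q₁ × Q₂, start (q₁, q₂) and accepting set F₁ × F₂ recognises L₁ ∩ L₂.
So the regular languages are closed under intersection.

Yes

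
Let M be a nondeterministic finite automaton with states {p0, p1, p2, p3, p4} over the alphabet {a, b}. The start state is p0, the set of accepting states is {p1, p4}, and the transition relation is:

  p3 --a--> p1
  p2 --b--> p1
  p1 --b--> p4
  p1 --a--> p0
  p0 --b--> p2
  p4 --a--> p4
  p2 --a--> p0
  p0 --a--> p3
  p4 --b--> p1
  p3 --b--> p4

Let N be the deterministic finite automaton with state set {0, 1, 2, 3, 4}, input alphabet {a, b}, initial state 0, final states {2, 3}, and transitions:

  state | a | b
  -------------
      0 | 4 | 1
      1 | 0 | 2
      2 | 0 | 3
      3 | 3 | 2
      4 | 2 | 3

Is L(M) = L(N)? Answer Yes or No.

Yes

Exploring the product automaton M × N from the start pair (p0, 0), following both machines on each input symbol, reaches 5 state pairs: (p0, 0), (p3, 4), (p2, 1), (p1, 2), (p4, 3).
M accepts in {p1, p4} and N accepts in {2, 3}. In every reachable pair the two components are either both accepting — (p1, 2), (p4, 3) — or both non-accepting, so no string is accepted by exactly one of the machines: L(M) \ L(N) and L(N) \ L(M) are both empty.
Hence every string is accepted by M iff it is accepted by N, and the two languages coincide.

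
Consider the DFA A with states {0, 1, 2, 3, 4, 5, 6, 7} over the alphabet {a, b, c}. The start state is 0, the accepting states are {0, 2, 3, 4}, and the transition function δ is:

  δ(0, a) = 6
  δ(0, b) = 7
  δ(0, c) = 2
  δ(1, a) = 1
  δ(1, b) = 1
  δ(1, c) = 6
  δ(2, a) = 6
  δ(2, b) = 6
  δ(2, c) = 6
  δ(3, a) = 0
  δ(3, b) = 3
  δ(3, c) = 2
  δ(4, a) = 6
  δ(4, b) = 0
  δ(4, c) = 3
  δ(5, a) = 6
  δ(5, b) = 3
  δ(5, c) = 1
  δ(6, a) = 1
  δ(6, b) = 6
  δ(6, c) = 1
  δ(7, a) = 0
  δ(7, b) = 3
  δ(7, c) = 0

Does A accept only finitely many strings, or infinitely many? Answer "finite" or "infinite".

State 0 is reachable from the start and can reach an accepting state, and it lies on the cycle 0 → 7 → 0.
Traversing that cycle any number of times yields accepted strings of unbounded length, so the language is infinite.

infinite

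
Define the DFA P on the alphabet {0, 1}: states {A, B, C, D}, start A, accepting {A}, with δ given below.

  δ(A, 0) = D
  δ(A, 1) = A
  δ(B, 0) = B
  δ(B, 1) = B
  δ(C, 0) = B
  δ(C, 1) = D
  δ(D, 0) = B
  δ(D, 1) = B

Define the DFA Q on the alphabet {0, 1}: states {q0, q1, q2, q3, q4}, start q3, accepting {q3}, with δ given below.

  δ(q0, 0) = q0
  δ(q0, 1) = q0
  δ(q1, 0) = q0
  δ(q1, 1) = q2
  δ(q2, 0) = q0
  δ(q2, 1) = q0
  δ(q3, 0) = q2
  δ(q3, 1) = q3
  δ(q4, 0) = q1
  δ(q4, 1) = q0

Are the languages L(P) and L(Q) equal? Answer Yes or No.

Exploring the product automaton P × Q from the start pair (A, q3), following both machines on each input symbol, reaches 3 state pairs: (A, q3), (D, q2), (B, q0).
P accepts in {A} and Q accepts in {q3}. In every reachable pair the two components are either both accepting — (A, q3) — or both non-accepting, so no string is accepted by exactly one of the machines: L(P) \ L(Q) and L(Q) \ L(P) are both empty.
Hence every string is accepted by P iff it is accepted by Q, and the two languages coincide.

Yes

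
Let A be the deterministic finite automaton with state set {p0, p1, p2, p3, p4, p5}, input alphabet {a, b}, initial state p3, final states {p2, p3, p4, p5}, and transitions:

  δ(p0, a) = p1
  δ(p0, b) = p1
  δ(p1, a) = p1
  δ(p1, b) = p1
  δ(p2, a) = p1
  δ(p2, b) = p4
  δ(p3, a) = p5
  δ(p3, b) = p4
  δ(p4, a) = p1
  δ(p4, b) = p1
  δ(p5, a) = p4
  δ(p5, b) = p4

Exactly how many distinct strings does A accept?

5

The useful subgraph on states {p3, p4, p5} is acyclic, so L(A) is finite; the longest accepting path visits 3 useful states, giving maximum string length 2.
Counting accepting paths from p3 by length: 1 of length 0, 2 of length 1, 2 of length 2. Total 5.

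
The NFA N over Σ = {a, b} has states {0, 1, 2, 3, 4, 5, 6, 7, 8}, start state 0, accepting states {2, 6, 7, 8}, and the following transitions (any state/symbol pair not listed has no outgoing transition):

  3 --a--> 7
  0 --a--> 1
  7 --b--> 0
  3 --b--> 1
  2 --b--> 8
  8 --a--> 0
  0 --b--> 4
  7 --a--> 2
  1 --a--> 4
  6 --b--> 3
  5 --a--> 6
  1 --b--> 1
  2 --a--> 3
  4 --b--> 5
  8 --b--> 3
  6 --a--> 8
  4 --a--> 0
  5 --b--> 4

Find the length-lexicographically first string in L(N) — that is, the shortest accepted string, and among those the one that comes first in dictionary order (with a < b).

bba

A breadth-first search from 0 reaches an accepting state first via the path 0 → 4 → 5 → 6 on input bba.
No string of length < 3 is accepted (BFS exhausts all shorter strings without reaching an accepting state), and bba is the lexicographically least accepting string of length 3.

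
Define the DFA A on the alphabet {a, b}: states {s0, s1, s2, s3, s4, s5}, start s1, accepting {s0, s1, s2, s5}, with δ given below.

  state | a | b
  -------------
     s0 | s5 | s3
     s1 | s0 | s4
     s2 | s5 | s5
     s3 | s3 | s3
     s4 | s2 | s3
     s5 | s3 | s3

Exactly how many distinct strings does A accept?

6

The useful subgraph on states {s0, s1, s2, s4, s5} is acyclic, so L(A) is finite; the longest accepting path visits 4 useful states, giving maximum string length 3.
Counting accepting paths from s1 by length: 1 of length 0, 1 of length 1, 2 of length 2, 2 of length 3. Total 6.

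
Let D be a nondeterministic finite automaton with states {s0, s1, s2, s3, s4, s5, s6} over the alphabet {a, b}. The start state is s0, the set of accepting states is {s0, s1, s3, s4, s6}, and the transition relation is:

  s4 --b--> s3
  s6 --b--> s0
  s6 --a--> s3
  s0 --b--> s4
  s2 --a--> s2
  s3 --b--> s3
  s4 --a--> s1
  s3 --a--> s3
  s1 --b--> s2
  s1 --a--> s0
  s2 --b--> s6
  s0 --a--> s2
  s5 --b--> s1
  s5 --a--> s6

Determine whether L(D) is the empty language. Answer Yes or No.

The empty string ε is accepted: the run s0 ends in the accepting state s0.
Since at least one string is accepted, L(D) is not empty.

No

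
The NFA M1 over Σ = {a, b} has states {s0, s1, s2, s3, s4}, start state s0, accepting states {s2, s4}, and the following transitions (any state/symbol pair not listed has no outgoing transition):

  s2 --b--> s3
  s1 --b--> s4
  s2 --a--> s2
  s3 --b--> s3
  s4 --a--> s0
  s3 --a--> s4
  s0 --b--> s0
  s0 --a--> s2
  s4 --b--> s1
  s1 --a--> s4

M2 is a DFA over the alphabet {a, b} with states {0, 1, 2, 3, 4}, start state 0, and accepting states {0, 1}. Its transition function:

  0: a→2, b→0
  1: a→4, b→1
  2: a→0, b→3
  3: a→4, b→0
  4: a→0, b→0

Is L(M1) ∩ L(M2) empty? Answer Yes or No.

The string aa is accepted by both M1 and M2.
Hence L(M1) ∩ L(M2) ≠ ∅.

No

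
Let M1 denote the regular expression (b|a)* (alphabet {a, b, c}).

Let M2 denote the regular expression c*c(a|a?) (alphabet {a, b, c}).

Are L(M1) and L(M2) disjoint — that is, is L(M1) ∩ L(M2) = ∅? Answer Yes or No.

Converting the expression M1 to a DFA (subset construction, then merging equivalent states) gives the minimal DFA with states {r0, r1}, start state r0, accepting states {r0} and transitions r0: a→r0, b→r0, c→r1; r1: a→r1, b→r1, c→r1.
Converting the expression M2 to a DFA (subset construction, then merging equivalent states) gives the minimal DFA with states {t0, t1, t2, t3}, start state t0, accepting states {t2, t3} and transitions t0: a→t1, b→t1, c→t2; t1: a→t1, b→t1, c→t1; t2: a→t3, b→t1, c→t2; t3: a→t1, b→t1, c→t1.
Exploring the product automaton M1 × M2 from the start pair (r0, t0), following both machines on each input symbol, reaches 5 state pairs: (r0, t0), (r0, t1), (r1, t2), (r1, t1), (r1, t3).
M1 accepts in {r0} and M2 accepts in {t2, t3}; no reachable pair has both components accepting, so no string drives both machines to acceptance simultaneously and L(M1) ∩ L(M2) = ∅.
So no string is accepted by both, and the intersection is empty.

Yes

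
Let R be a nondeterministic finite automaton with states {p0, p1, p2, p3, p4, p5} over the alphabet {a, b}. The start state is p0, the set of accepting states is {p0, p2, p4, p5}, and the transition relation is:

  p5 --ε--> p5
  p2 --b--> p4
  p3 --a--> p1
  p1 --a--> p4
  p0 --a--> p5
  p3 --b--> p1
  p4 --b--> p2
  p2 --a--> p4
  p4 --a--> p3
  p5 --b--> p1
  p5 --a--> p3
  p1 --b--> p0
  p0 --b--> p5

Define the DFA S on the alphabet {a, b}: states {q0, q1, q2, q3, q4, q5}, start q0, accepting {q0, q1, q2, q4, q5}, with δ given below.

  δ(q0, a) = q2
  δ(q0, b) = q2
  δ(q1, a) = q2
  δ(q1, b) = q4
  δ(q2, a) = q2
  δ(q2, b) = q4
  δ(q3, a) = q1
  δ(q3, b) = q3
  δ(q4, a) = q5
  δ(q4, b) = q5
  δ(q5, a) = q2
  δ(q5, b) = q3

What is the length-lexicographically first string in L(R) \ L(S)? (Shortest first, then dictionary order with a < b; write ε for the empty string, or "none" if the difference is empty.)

The string abab is accepted by R but not by S.
No shorter string lies in the difference, and abab is the lexicographically first length-4 string in L(R) \ L(S).

abab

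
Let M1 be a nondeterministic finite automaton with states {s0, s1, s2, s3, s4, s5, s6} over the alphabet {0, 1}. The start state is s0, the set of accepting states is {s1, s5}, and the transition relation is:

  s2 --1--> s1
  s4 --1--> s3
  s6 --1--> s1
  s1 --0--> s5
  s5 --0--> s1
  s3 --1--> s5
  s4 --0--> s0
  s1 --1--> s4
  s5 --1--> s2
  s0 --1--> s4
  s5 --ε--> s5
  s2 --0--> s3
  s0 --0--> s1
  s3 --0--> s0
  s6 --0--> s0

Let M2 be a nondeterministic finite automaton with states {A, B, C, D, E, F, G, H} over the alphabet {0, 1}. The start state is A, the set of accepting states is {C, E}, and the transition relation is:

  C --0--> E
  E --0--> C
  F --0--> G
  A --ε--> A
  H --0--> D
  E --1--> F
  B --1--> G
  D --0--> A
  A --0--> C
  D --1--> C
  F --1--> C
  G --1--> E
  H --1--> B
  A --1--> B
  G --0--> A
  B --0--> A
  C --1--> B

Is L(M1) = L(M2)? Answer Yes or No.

Yes

Exploring the product automaton M1 × M2 from the start pair (s0, A), following both machines on each input symbol, reaches 6 state pairs: (s0, A), (s1, C), (s4, B), (s5, E), (s3, G), (s2, F).
M1 accepts in {s1, s5} and M2 accepts in {C, E}. In every reachable pair the two components are either both accepting — (s1, C), (s5, E) — or both non-accepting, so no string is accepted by exactly one of the machines: L(M1) \ L(M2) and L(M2) \ L(M1) are both empty.
Hence every string is accepted by M1 iff it is accepted by M2, and the two languages coincide.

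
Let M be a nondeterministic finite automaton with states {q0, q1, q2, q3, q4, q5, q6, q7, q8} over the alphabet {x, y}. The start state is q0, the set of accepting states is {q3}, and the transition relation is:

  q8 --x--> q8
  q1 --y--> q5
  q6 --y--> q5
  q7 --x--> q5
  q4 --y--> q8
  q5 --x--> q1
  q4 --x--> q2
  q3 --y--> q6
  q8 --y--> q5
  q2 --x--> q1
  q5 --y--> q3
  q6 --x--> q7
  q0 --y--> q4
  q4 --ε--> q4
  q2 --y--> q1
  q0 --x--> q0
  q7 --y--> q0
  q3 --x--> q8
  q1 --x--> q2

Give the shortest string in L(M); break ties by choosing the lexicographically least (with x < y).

A breadth-first search from q0 reaches an accepting state first via the path q0 → q4 → q8 → q5 → q3 on input yyyy.
No string of length < 4 is accepted (BFS exhausts all shorter strings without reaching an accepting state), and yyyy is the lexicographically least accepting string of length 4.

yyyy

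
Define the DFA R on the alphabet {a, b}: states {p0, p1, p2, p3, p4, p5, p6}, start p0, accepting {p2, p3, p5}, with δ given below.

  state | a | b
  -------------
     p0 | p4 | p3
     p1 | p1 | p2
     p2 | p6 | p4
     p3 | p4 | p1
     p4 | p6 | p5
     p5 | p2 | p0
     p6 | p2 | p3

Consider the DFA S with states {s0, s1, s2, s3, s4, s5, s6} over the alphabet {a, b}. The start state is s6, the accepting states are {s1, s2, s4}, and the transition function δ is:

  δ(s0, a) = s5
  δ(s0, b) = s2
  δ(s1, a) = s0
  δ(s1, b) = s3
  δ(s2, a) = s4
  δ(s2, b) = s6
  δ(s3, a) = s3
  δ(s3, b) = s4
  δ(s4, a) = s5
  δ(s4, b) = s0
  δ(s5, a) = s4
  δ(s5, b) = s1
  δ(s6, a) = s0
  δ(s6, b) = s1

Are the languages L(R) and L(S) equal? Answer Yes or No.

Exploring the product automaton R × S from the start pair (p0, s6), following both machines on each input symbol, reaches 7 state pairs: (p0, s6), (p4, s0), (p3, s1), (p6, s5), (p5, s2), (p1, s3), (p2, s4).
R accepts in {p2, p3, p5} and S accepts in {s1, s2, s4}. In every reachable pair the two components are either both accepting — (p3, s1), (p5, s2), (p2, s4) — or both non-accepting, so no string is accepted by exactly one of the machines: L(R) \ L(S) and L(S) \ L(R) are both empty.
Hence every string is accepted by R iff it is accepted by S, and the two languages coincide.

Yes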